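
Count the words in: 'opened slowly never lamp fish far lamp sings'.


Counting words by splitting on spaces:
  Word 1: 'opened'
  Word 2: 'slowly'
  Word 3: 'never'
  Word 4: 'lamp'
  Word 5: 'fish'
  Word 6: 'far'
  Word 7: 'lamp'
  Word 8: 'sings'
Total words: 8

8


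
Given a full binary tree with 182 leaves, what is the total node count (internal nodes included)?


Leaf nodes (terminals): 182
Internal nodes = n - 1 = 182 - 1 = 181
Total = leaves + internal = 182 + 181 = 363

363


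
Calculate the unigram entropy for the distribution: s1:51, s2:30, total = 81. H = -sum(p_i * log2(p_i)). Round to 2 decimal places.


Computing entropy H = -sum(p_i * log2(p_i)):
  s1: p = 51/81 = 0.6296, -p*log2(p) = 0.4202
  s2: p = 30/81 = 0.3704, -p*log2(p) = 0.5307
H = sum of terms = 0.9509
Rounded to 2 decimals: 0.95

0.95


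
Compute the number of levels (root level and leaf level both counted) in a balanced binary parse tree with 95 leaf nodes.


In a balanced binary tree with n leaves the deepest leaf is ceil(log2(n)) edges below the root,
so counting node levels inclusive of root and leaves gives ceil(log2(n)) + 1 levels.
log2(95) = 6.5699
ceil(6.5699) = 7
levels = 7 + 1 = 8

8


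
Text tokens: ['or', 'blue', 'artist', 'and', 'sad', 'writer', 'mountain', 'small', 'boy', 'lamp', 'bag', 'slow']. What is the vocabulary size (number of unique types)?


Listing all tokens and tracking unique types:
  Token 1: 'or' -> NEW (unique so far: 1)
  Token 2: 'blue' -> NEW (unique so far: 2)
  Token 3: 'artist' -> NEW (unique so far: 3)
  Token 4: 'and' -> NEW (unique so far: 4)
  Token 5: 'sad' -> NEW (unique so far: 5)
  Token 6: 'writer' -> NEW (unique so far: 6)
  Token 7: 'mountain' -> NEW (unique so far: 7)
  Token 8: 'small' -> NEW (unique so far: 8)
  Token 9: 'boy' -> NEW (unique so far: 9)
  Token 10: 'lamp' -> NEW (unique so far: 10)
  Token 11: 'bag' -> NEW (unique so far: 11)
  Token 12: 'slow' -> NEW (unique so far: 12)
Unique types: ('and', 'artist', 'bag', 'blue', 'boy', 'lamp', 'mountain', 'or', 'sad', 'slow', 'small', 'writer')
Vocabulary size: 12

12


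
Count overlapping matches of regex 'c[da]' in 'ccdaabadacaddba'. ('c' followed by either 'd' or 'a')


Pattern: c[da] means 'c' followed by either 'd' or 'a'.
Scanning 'ccdaabadacaddba' position-by-position:
  Pos 0: window 'cc' -> no
  Pos 1: window 'cd' -> MATCH
  Pos 2: window 'da' -> no
  Pos 3: window 'aa' -> no
  Pos 4: window 'ab' -> no
  Pos 5: window 'ba' -> no
  Pos 6: window 'ad' -> no
  Pos 7: window 'da' -> no
  Pos 8: window 'ac' -> no
  Pos 9: window 'ca' -> MATCH
  Pos 10: window 'ad' -> no
  Pos 11: window 'dd' -> no
  Pos 12: window 'db' -> no
  Pos 13: window 'ba' -> no
  Pos 14: window 'a' -> no
Total matches: 2

2


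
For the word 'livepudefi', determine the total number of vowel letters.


Scanning each character of 'livepudefi':
  Position 1: 'l' -> consonant (running count: 0)
  Position 2: 'i' -> vowel (running count: 1)
  Position 3: 'v' -> consonant (running count: 1)
  Position 4: 'e' -> vowel (running count: 2)
  Position 5: 'p' -> consonant (running count: 2)
  Position 6: 'u' -> vowel (running count: 3)
  Position 7: 'd' -> consonant (running count: 3)
  Position 8: 'e' -> vowel (running count: 4)
  Position 9: 'f' -> consonant (running count: 4)
  Position 10: 'i' -> vowel (running count: 5)
Total vowels: 5

5


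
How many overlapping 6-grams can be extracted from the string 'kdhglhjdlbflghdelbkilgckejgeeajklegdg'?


String 'kdhglhjdlbflghdelbkilgckejgeeajklegdg' has length L = 37.
Number of overlapping n-grams = L - n + 1
Substituting: 37 - 6 + 1 = 32

32


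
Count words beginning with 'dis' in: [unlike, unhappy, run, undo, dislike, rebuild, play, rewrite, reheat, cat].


Checking each word for prefix 'dis':
  'unlike' -> no (count: 0)
  'unhappy' -> no (count: 0)
  'run' -> no (count: 0)
  'undo' -> no (count: 0)
  'dislike' -> YES, starts with 'dis' (count: 1)
  'rebuild' -> no (count: 1)
  'play' -> no (count: 1)
  'rewrite' -> no (count: 1)
  'reheat' -> no (count: 1)
  'cat' -> no (count: 1)
Total with prefix 'dis': 1

1


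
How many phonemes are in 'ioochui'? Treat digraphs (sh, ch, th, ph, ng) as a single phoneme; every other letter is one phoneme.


Parsing 'ioochui' greedily, digraphs first:
  'i' -> vowel phoneme (phonemes so far: 1)
  'o' -> vowel phoneme (phonemes so far: 2)
  'o' -> vowel phoneme (phonemes so far: 3)
  'ch' -> digraph (1 consonant phoneme) (phonemes so far: 4)
  'u' -> vowel phoneme (phonemes so far: 5)
  'i' -> vowel phoneme (phonemes so far: 6)
Total phonemes: 6

6


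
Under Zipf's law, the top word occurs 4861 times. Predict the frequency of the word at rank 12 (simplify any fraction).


Zipf's law: freq(rank) = f1 / rank
f1 = 4861, rank = 12
freq = 4861 / 12
GCD(4861, 12) = 1
Simplified: 4861/12

4861/12


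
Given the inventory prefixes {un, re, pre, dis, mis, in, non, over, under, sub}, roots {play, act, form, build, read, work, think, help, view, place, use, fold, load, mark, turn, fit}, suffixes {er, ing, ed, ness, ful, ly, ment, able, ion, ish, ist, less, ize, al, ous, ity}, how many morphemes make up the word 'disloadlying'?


Segmenting 'disloadlying' against the inventory:
  'dis' -> prefix (morpheme 1)
  'load' -> root (morpheme 2)
  'ly' -> suffix (morpheme 3)
  'ing' -> suffix (morpheme 4)
Total morphemes: 4

4


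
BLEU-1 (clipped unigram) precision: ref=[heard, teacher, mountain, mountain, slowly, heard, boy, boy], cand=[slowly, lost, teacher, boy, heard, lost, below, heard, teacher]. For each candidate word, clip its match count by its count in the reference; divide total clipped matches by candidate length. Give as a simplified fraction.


Reference word counts: {'boy': 2, 'heard': 2, 'mountain': 2, 'slowly': 1, 'teacher': 1}
Checking each candidate word (with clipping):
  'slowly' -> in reference (ref count 1, used 1/1) -> match (matches: 1)
  'lost' -> not in reference -> no match (matches: 1)
  'teacher' -> in reference (ref count 1, used 1/1) -> match (matches: 2)
  'boy' -> in reference (ref count 2, used 1/2) -> match (matches: 3)
  'heard' -> in reference (ref count 2, used 1/2) -> match (matches: 4)
  'lost' -> not in reference -> no match (matches: 4)
  'below' -> not in reference -> no match (matches: 4)
  'heard' -> in reference (ref count 2, used 2/2) -> match (matches: 5)
  'teacher' -> ref count 1 already used up (1/1) -> clipped, no match (matches: 5)
Clipped matches: 5, Candidate length: 9
Precision = 5/9

5/9


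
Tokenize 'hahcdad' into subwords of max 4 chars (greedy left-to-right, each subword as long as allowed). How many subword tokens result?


'hahcdad' has 7 characters.
Chunking with max size 4:
  Chunk 1: 'hahc' (positions 0-3)
  Chunk 2: 'dad' (positions 4-6)
Total chunks: ceil(7 / 4) = 2

2


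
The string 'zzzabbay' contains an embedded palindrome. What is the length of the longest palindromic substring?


Scanning 'zzzabbay' for palindromic substrings.
Substring at positions 3-6: 'abba'.
Check: reverse('abba') = 'abba' -> palindrome confirmed.
Neighbouring characters ('z' / 'y') break symmetry, so it cannot extend further.
No longer palindromic substring exists; longest length = 4

4


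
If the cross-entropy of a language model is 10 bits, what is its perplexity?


Perplexity formula: PP = 2^H
H = 10
PP = 2^10
PP = 2^10 = 1024

1024


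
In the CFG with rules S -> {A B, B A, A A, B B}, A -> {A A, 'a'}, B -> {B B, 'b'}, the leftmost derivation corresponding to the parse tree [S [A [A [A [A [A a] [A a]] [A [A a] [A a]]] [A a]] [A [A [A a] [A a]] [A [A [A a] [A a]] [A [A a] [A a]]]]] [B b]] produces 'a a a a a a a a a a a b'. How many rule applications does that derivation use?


Every bracketed nonterminal node [X ...] in the tree is produced by exactly one rule application.
Reading the tree off as a leftmost derivation:
  Step 1: S  =>  A B   (applied S -> A B)
  Step 2: A B  =>  A A B   (applied A -> A A)
  Step 3: A A B  =>  A A A B   (applied A -> A A)
  Step 4: A A A B  =>  A A A A B   (applied A -> A A)
  Step 5: A A A A B  =>  A A A A A B   (applied A -> A A)
  Step 6: A A A A A B  =>  a A A A A B   (applied A -> a)
  Step 7: a A A A A B  =>  a a A A A B   (applied A -> a)
  Step 8: a a A A A B  =>  a a A A A A B   (applied A -> A A)
  Step 9: a a A A A A B  =>  a a a A A A B   (applied A -> a)
  Step 10: a a a A A A B  =>  a a a a A A B   (applied A -> a)
  Step 11: a a a a A A B  =>  a a a a a A B   (applied A -> a)
  Step 12: a a a a a A B  =>  a a a a a A A B   (applied A -> A A)
  Step 13: a a a a a A A B  =>  a a a a a A A A B   (applied A -> A A)
  Step 14: a a a a a A A A B  =>  a a a a a a A A B   (applied A -> a)
  Step 15: a a a a a a A A B  =>  a a a a a a a A B   (applied A -> a)
  Step 16: a a a a a a a A B  =>  a a a a a a a A A B   (applied A -> A A)
  Step 17: a a a a a a a A A B  =>  a a a a a a a A A A B   (applied A -> A A)
  Step 18: a a a a a a a A A A B  =>  a a a a a a a a A A B   (applied A -> a)
  Step 19: a a a a a a a a A A B  =>  a a a a a a a a a A B   (applied A -> a)
  Step 20: a a a a a a a a a A B  =>  a a a a a a a a a A A B   (applied A -> A A)
  Step 21: a a a a a a a a a A A B  =>  a a a a a a a a a a A B   (applied A -> a)
  Step 22: a a a a a a a a a a A B  =>  a a a a a a a a a a a B   (applied A -> a)
  Step 23: a a a a a a a a a a a B  =>  a a a a a a a a a a a b   (applied B -> b)
Final yield: a a a a a a a a a a a b
Total rewrite steps: 23

23


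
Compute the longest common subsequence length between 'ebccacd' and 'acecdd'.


DP table for LCS of 'ebccacd' and 'acecdd':
       a  c  e  c  d  d
    0  0  0  0  0  0  0
  e 0  0  0  1  1  1  1
  b 0  0  0  1  1  1  1
  c 0  0  1  1  2  2  2
  c 0  0  1  1  2  2  2
  a 0  1  1  1  2  2  2
  c 0  1  2  2  2  2  2
  d 0  1  2  2  2  3  3
LCS: 'ecd'
LCS length = 3

3


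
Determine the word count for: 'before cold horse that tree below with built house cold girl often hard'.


Counting words by splitting on spaces:
  Word 1: 'before'
  Word 2: 'cold'
  Word 3: 'horse'
  Word 4: 'that'
  Word 5: 'tree'
  Word 6: 'below'
  Word 7: 'with'
  Word 8: 'built'
  Word 9: 'house'
  Word 10: 'cold'
  Word 11: 'girl'
  Word 12: 'often'
  Word 13: 'hard'
Total words: 13

13


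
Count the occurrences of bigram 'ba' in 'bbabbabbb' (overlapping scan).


Scanning 'bbabbabbb' for bigram 'ba':
  Position 0: 'bb' -> no
  Position 1: 'ba' -> MATCH
  Position 2: 'ab' -> no
  Position 3: 'bb' -> no
  Position 4: 'ba' -> MATCH
  Position 5: 'ab' -> no
  Position 6: 'bb' -> no
  Position 7: 'bb' -> no
Total matches: 2

2


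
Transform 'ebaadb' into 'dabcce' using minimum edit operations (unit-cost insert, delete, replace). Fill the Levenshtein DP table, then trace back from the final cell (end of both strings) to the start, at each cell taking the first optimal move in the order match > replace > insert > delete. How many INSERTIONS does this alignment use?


Edit distance = 6. Backtracking from cell (6, 6) with preference match > replace > insert > delete,
then listing the resulting alignment 'ebaadb' -> 'dabcce' left to right:
  Step 1: replace e->d
  Step 2: replace b->a
  Step 3: replace a->b
  Step 4: replace a->c
  Step 5: replace d->c
  Step 6: replace b->e
Total insertions: 0

0


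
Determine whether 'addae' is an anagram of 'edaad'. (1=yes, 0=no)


Sort characters of 'addae': 'aadde'
Sort characters of 'edaad': 'aadde'
Sorted forms match -> they ARE anagrams
Result: 1

1


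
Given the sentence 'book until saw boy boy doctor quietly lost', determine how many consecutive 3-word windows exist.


Word trigrams from [8] words:
  Trigram 1: (book until saw)
  Trigram 2: (until saw boy)
  Trigram 3: (saw boy boy)
  Trigram 4: (boy boy doctor)
  Trigram 5: (boy doctor quietly)
  Trigram 6: (doctor quietly lost)
Total word trigrams: 8 - 2 = 6

6


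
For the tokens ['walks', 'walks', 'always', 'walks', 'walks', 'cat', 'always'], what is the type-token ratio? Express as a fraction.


Tokens: 7
Unique types: ('always', 'cat', 'walks') = 3
TTR = 3/7
Already in lowest terms.

3/7


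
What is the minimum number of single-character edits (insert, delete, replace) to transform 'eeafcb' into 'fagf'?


Building DP table for s1='eeafcb' (len 6) and s2='fagf' (len 4):
       f  a  g  f
    0  1  2  3  4
  e 1  1  2  3  4
  e 2  2  2  3  4
  a 3  3  2  3  4
  f 4  3  3  3  3
  c 5  4  4  4  4
  b 6  5  5  5  5
Edit distance = dp[6][4] = 5

5


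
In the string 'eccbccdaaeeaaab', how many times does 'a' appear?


Scanning 'eccbccdaaeeaaab' for 'a':
  Position 7: 'a' -> MATCH (count: 1)
  Position 8: 'a' -> MATCH (count: 2)
  Position 11: 'a' -> MATCH (count: 3)
  Position 12: 'a' -> MATCH (count: 4)
  Position 13: 'a' -> MATCH (count: 5)
Total occurrences of 'a': 5

5


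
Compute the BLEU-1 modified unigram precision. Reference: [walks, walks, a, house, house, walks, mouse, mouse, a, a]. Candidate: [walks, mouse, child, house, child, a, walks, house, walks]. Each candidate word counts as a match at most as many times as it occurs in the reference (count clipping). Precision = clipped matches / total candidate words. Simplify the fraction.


Reference word counts: {'a': 3, 'house': 2, 'mouse': 2, 'walks': 3}
Checking each candidate word (with clipping):
  'walks' -> in reference (ref count 3, used 1/3) -> match (matches: 1)
  'mouse' -> in reference (ref count 2, used 1/2) -> match (matches: 2)
  'child' -> not in reference -> no match (matches: 2)
  'house' -> in reference (ref count 2, used 1/2) -> match (matches: 3)
  'child' -> not in reference -> no match (matches: 3)
  'a' -> in reference (ref count 3, used 1/3) -> match (matches: 4)
  'walks' -> in reference (ref count 3, used 2/3) -> match (matches: 5)
  'house' -> in reference (ref count 2, used 2/2) -> match (matches: 6)
  'walks' -> in reference (ref count 3, used 3/3) -> match (matches: 7)
Clipped matches: 7, Candidate length: 9
Precision = 7/9

7/9


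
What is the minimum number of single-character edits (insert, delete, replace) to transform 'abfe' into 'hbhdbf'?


Building DP table for s1='abfe' (len 4) and s2='hbhdbf' (len 6):
       h  b  h  d  b  f
    0  1  2  3  4  5  6
  a 1  1  2  3  4  5  6
  b 2  2  1  2  3  4  5
  f 3  3  2  2  3  4  4
  e 4  4  3  3  3  4  5
Edit distance = dp[4][6] = 5

5


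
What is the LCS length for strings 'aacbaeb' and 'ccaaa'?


DP table for LCS of 'aacbaeb' and 'ccaaa':
       c  c  a  a  a
    0  0  0  0  0  0
  a 0  0  0  1  1  1
  a 0  0  0  1  2  2
  c 0  1  1  1  2  2
  b 0  1  1  1  2  2
  a 0  1  1  2  2  3
  e 0  1  1  2  2  3
  b 0  1  1  2  2  3
LCS: 'aaa'
LCS length = 3

3


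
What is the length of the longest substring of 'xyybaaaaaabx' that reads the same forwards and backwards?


Scanning 'xyybaaaaaabx' for palindromic substrings.
Substring at positions 3-10: 'baaaaaab'.
Check: reverse('baaaaaab') = 'baaaaaab' -> palindrome confirmed.
Neighbouring characters ('y' / 'x') break symmetry, so it cannot extend further.
No longer palindromic substring exists; longest length = 8

8


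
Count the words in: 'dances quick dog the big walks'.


Counting words by splitting on spaces:
  Word 1: 'dances'
  Word 2: 'quick'
  Word 3: 'dog'
  Word 4: 'the'
  Word 5: 'big'
  Word 6: 'walks'
Total words: 6

6


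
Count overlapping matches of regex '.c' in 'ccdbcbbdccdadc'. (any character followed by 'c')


Pattern: .c means any character followed by 'c'.
Scanning 'ccdbcbbdccdadc' position-by-position:
  Pos 0: window 'cc' -> MATCH
  Pos 1: window 'cd' -> no
  Pos 2: window 'db' -> no
  Pos 3: window 'bc' -> MATCH
  Pos 4: window 'cb' -> no
  Pos 5: window 'bb' -> no
  Pos 6: window 'bd' -> no
  Pos 7: window 'dc' -> MATCH
  Pos 8: window 'cc' -> MATCH
  Pos 9: window 'cd' -> no
  Pos 10: window 'da' -> no
  Pos 11: window 'ad' -> no
  Pos 12: window 'dc' -> MATCH
  Pos 13: window 'c' -> no
Total matches: 5

5


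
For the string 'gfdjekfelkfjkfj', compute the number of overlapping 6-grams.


String 'gfdjekfelkfjkfj' has length L = 15.
Number of overlapping n-grams = L - n + 1
Substituting: 15 - 6 + 1 = 10

10


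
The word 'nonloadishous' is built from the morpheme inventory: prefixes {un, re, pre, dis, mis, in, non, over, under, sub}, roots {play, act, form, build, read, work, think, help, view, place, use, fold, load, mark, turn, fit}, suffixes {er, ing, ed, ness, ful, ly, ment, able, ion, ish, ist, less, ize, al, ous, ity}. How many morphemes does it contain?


Segmenting 'nonloadishous' against the inventory:
  'non' -> prefix (morpheme 1)
  'load' -> root (morpheme 2)
  'ish' -> suffix (morpheme 3)
  'ous' -> suffix (morpheme 4)
Total morphemes: 4

4


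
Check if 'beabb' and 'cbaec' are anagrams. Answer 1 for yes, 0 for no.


Sort characters of 'beabb': 'abbbe'
Sort characters of 'cbaec': 'abcce'
Sorted forms differ -> they are NOT anagrams
Result: 0

0


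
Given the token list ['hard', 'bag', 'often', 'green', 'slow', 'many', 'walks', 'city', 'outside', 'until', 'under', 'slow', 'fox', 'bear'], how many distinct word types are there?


Listing all tokens and tracking unique types:
  Token 1: 'hard' -> NEW (unique so far: 1)
  Token 2: 'bag' -> NEW (unique so far: 2)
  Token 3: 'often' -> NEW (unique so far: 3)
  Token 4: 'green' -> NEW (unique so far: 4)
  Token 5: 'slow' -> NEW (unique so far: 5)
  Token 6: 'many' -> NEW (unique so far: 6)
  Token 7: 'walks' -> NEW (unique so far: 7)
  Token 8: 'city' -> NEW (unique so far: 8)
  Token 9: 'outside' -> NEW (unique so far: 9)
  Token 10: 'until' -> NEW (unique so far: 10)
  Token 11: 'under' -> NEW (unique so far: 11)
  Token 12: 'slow' -> duplicate (unique so far: 11)
  Token 13: 'fox' -> NEW (unique so far: 12)
  Token 14: 'bear' -> NEW (unique so far: 13)
Unique types: ('bag', 'bear', 'city', 'fox', 'green', 'hard', 'many', 'often', 'outside', 'slow', 'under', 'until', 'walks')
Vocabulary size: 13

13


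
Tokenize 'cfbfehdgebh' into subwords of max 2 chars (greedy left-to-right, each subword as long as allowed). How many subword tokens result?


'cfbfehdgebh' has 11 characters.
Chunking with max size 2:
  Chunk 1: 'cf' (positions 0-1)
  Chunk 2: 'bf' (positions 2-3)
  Chunk 3: 'eh' (positions 4-5)
  Chunk 4: 'dg' (positions 6-7)
  Chunk 5: 'eb' (positions 8-9)
  Chunk 6: 'h' (positions 10-10)
Total chunks: ceil(11 / 2) = 6

6


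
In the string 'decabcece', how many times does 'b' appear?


Scanning 'decabcece' for 'b':
  Position 4: 'b' -> MATCH (count: 1)
Total occurrences of 'b': 1

1


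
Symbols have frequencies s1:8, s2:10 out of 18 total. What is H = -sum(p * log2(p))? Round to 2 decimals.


Computing entropy H = -sum(p_i * log2(p_i)):
  s1: p = 8/18 = 0.4444, -p*log2(p) = 0.5200
  s2: p = 10/18 = 0.5556, -p*log2(p) = 0.4711
H = sum of terms = 0.9911
Rounded to 2 decimals: 0.99

0.99


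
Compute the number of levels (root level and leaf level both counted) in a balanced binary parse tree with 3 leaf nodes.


In a balanced binary tree with n leaves the deepest leaf is ceil(log2(n)) edges below the root,
so counting node levels inclusive of root and leaves gives ceil(log2(n)) + 1 levels.
log2(3) = 1.5850
ceil(1.5850) = 2
levels = 2 + 1 = 3

3


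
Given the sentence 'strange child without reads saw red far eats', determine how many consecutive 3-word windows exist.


Word trigrams from [8] words:
  Trigram 1: (strange child without)
  Trigram 2: (child without reads)
  Trigram 3: (without reads saw)
  Trigram 4: (reads saw red)
  Trigram 5: (saw red far)
  Trigram 6: (red far eats)
Total word trigrams: 8 - 2 = 6

6


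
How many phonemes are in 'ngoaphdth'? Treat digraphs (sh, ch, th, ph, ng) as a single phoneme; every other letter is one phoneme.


Parsing 'ngoaphdth' greedily, digraphs first:
  'ng' -> digraph (1 consonant phoneme) (phonemes so far: 1)
  'o' -> vowel phoneme (phonemes so far: 2)
  'a' -> vowel phoneme (phonemes so far: 3)
  'ph' -> digraph (1 consonant phoneme) (phonemes so far: 4)
  'd' -> consonant phoneme (phonemes so far: 5)
  'th' -> digraph (1 consonant phoneme) (phonemes so far: 6)
Total phonemes: 6

6


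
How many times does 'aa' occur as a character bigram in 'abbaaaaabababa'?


Scanning 'abbaaaaabababa' for bigram 'aa':
  Position 0: 'ab' -> no
  Position 1: 'bb' -> no
  Position 2: 'ba' -> no
  Position 3: 'aa' -> MATCH
  Position 4: 'aa' -> MATCH
  Position 5: 'aa' -> MATCH
  Position 6: 'aa' -> MATCH
  Position 7: 'ab' -> no
  Position 8: 'ba' -> no
  Position 9: 'ab' -> no
  Position 10: 'ba' -> no
  Position 11: 'ab' -> no
  Position 12: 'ba' -> no
Total matches: 4

4


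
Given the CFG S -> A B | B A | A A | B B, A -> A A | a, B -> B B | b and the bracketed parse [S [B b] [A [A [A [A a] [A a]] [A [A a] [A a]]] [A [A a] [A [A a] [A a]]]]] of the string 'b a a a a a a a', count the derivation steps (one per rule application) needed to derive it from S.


Every bracketed nonterminal node [X ...] in the tree is produced by exactly one rule application.
Reading the tree off as a leftmost derivation:
  Step 1: S  =>  B A   (applied S -> B A)
  Step 2: B A  =>  b A   (applied B -> b)
  Step 3: b A  =>  b A A   (applied A -> A A)
  Step 4: b A A  =>  b A A A   (applied A -> A A)
  Step 5: b A A A  =>  b A A A A   (applied A -> A A)
  Step 6: b A A A A  =>  b a A A A   (applied A -> a)
  Step 7: b a A A A  =>  b a a A A   (applied A -> a)
  Step 8: b a a A A  =>  b a a A A A   (applied A -> A A)
  Step 9: b a a A A A  =>  b a a a A A   (applied A -> a)
  Step 10: b a a a A A  =>  b a a a a A   (applied A -> a)
  Step 11: b a a a a A  =>  b a a a a A A   (applied A -> A A)
  Step 12: b a a a a A A  =>  b a a a a a A   (applied A -> a)
  Step 13: b a a a a a A  =>  b a a a a a A A   (applied A -> A A)
  Step 14: b a a a a a A A  =>  b a a a a a a A   (applied A -> a)
  Step 15: b a a a a a a A  =>  b a a a a a a a   (applied A -> a)
Final yield: b a a a a a a a
Total rewrite steps: 15

15


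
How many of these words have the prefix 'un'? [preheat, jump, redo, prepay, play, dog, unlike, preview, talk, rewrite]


Checking each word for prefix 'un':
  'preheat' -> no (count: 0)
  'jump' -> no (count: 0)
  'redo' -> no (count: 0)
  'prepay' -> no (count: 0)
  'play' -> no (count: 0)
  'dog' -> no (count: 0)
  'unlike' -> YES, starts with 'un' (count: 1)
  'preview' -> no (count: 1)
  'talk' -> no (count: 1)
  'rewrite' -> no (count: 1)
Total with prefix 'un': 1

1


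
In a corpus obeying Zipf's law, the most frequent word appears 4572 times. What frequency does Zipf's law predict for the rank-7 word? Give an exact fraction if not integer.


Zipf's law: freq(rank) = f1 / rank
f1 = 4572, rank = 7
freq = 4572 / 7
GCD(4572, 7) = 1
Simplified: 4572/7

4572/7


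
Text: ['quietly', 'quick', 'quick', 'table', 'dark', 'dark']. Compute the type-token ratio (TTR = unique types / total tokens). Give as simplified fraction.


Tokens: 6
Unique types: ('dark', 'quick', 'quietly', 'table') = 4
TTR = 4/6
Simplify: divide both by 2 -> 2/3
TTR = 2/3

2/3


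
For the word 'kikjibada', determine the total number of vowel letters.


Scanning each character of 'kikjibada':
  Position 1: 'k' -> consonant (running count: 0)
  Position 2: 'i' -> vowel (running count: 1)
  Position 3: 'k' -> consonant (running count: 1)
  Position 4: 'j' -> consonant (running count: 1)
  Position 5: 'i' -> vowel (running count: 2)
  Position 6: 'b' -> consonant (running count: 2)
  Position 7: 'a' -> vowel (running count: 3)
  Position 8: 'd' -> consonant (running count: 3)
  Position 9: 'a' -> vowel (running count: 4)
Total vowels: 4

4


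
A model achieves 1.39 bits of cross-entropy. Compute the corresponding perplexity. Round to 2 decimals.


Perplexity formula: PP = 2^H
H = 1.39
PP = 2^1.39
Decompose: 2^1.39 = 2^1 * 2^0.39
2^1 = 2, 2^0.39 ~ 1.3103934
PP ~ 2 * 1.3103934 = 2.6207868
Rounded to 2 decimals: 2.62

2.62


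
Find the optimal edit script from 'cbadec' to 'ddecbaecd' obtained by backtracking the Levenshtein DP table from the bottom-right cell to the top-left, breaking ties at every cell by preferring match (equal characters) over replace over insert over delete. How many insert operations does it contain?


Edit distance = 5. Backtracking from cell (6, 9) with preference match > replace > insert > delete,
then listing the resulting alignment 'cbadec' -> 'ddecbaecd' left to right:
  Step 1: insert 'd' [insertion #1]
  Step 2: insert 'd' [insertion #2]
  Step 3: insert 'e' [insertion #3]
  Step 4: keep 'c'
  Step 5: keep 'b'
  Step 6: keep 'a'
  Step 7: delete 'd'
  Step 8: keep 'e'
  Step 9: keep 'c'
  Step 10: insert 'd' [insertion #4]
Total insertions: 4

4


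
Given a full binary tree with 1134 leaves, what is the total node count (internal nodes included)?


Leaf nodes (terminals): 1134
Internal nodes = n - 1 = 1134 - 1 = 1133
Total = leaves + internal = 1134 + 1133 = 2267

2267


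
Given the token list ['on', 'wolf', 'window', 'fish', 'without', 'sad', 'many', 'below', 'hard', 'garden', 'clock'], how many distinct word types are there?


Listing all tokens and tracking unique types:
  Token 1: 'on' -> NEW (unique so far: 1)
  Token 2: 'wolf' -> NEW (unique so far: 2)
  Token 3: 'window' -> NEW (unique so far: 3)
  Token 4: 'fish' -> NEW (unique so far: 4)
  Token 5: 'without' -> NEW (unique so far: 5)
  Token 6: 'sad' -> NEW (unique so far: 6)
  Token 7: 'many' -> NEW (unique so far: 7)
  Token 8: 'below' -> NEW (unique so far: 8)
  Token 9: 'hard' -> NEW (unique so far: 9)
  Token 10: 'garden' -> NEW (unique so far: 10)
  Token 11: 'clock' -> NEW (unique so far: 11)
Unique types: ('below', 'clock', 'fish', 'garden', 'hard', 'many', 'on', 'sad', 'window', 'without', 'wolf')
Vocabulary size: 11

11


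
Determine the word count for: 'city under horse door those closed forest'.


Counting words by splitting on spaces:
  Word 1: 'city'
  Word 2: 'under'
  Word 3: 'horse'
  Word 4: 'door'
  Word 5: 'those'
  Word 6: 'closed'
  Word 7: 'forest'
Total words: 7

7


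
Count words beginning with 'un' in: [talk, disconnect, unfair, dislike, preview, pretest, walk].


Checking each word for prefix 'un':
  'talk' -> no (count: 0)
  'disconnect' -> no (count: 0)
  'unfair' -> YES, starts with 'un' (count: 1)
  'dislike' -> no (count: 1)
  'preview' -> no (count: 1)
  'pretest' -> no (count: 1)
  'walk' -> no (count: 1)
Total with prefix 'un': 1

1


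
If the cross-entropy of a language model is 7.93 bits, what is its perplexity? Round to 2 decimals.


Perplexity formula: PP = 2^H
H = 7.93
PP = 2^7.93
Decompose: 2^7.93 = 2^7 * 2^0.93
2^7 = 128, 2^0.93 ~ 1.9052760
PP ~ 128 * 1.9052760 = 243.8753280
Rounded to 2 decimals: 243.88

243.88


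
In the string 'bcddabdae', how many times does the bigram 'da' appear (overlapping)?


Scanning 'bcddabdae' for bigram 'da':
  Position 0: 'bc' -> no
  Position 1: 'cd' -> no
  Position 2: 'dd' -> no
  Position 3: 'da' -> MATCH
  Position 4: 'ab' -> no
  Position 5: 'bd' -> no
  Position 6: 'da' -> MATCH
  Position 7: 'ae' -> no
Total matches: 2

2


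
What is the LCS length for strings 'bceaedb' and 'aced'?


DP table for LCS of 'bceaedb' and 'aced':
       a  c  e  d
    0  0  0  0  0
  b 0  0  0  0  0
  c 0  0  1  1  1
  e 0  0  1  2  2
  a 0  1  1  2  2
  e 0  1  1  2  2
  d 0  1  1  2  3
  b 0  1  1  2  3
LCS: 'ced'
LCS length = 3

3


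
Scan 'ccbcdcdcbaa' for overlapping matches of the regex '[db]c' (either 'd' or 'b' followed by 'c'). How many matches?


Pattern: [db]c means either 'd' or 'b' followed by 'c'.
Scanning 'ccbcdcdcbaa' position-by-position:
  Pos 0: window 'cc' -> no
  Pos 1: window 'cb' -> no
  Pos 2: window 'bc' -> MATCH
  Pos 3: window 'cd' -> no
  Pos 4: window 'dc' -> MATCH
  Pos 5: window 'cd' -> no
  Pos 6: window 'dc' -> MATCH
  Pos 7: window 'cb' -> no
  Pos 8: window 'ba' -> no
  Pos 9: window 'aa' -> no
  Pos 10: window 'a' -> no
Total matches: 3

3


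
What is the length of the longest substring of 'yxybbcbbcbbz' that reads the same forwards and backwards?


Scanning 'yxybbcbbcbbz' for palindromic substrings.
Substring at positions 3-10: 'bbcbbcbb'.
Check: reverse('bbcbbcbb') = 'bbcbbcbb' -> palindrome confirmed.
Neighbouring characters ('y' / 'z') break symmetry, so it cannot extend further.
No longer palindromic substring exists; longest length = 8

8


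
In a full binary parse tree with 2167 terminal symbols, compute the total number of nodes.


Leaf nodes (terminals): 2167
Internal nodes = n - 1 = 2167 - 1 = 2166
Total = leaves + internal = 2167 + 2166 = 4333

4333


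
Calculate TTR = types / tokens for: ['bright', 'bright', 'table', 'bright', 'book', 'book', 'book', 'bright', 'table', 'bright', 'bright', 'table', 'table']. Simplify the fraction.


Tokens: 13
Unique types: ('book', 'bright', 'table') = 3
TTR = 3/13
Already in lowest terms.

3/13


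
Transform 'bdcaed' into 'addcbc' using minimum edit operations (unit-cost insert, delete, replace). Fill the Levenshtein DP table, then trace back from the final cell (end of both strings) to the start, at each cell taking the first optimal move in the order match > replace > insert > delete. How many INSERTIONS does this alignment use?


Edit distance = 5. Backtracking from cell (6, 6) with preference match > replace > insert > delete,
then listing the resulting alignment 'bdcaed' -> 'addcbc' left to right:
  Step 1: replace b->a
  Step 2: keep 'd'
  Step 3: replace c->d
  Step 4: replace a->c
  Step 5: replace e->b
  Step 6: replace d->c
Total insertions: 0

0


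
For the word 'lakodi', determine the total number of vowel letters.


Scanning each character of 'lakodi':
  Position 1: 'l' -> consonant (running count: 0)
  Position 2: 'a' -> vowel (running count: 1)
  Position 3: 'k' -> consonant (running count: 1)
  Position 4: 'o' -> vowel (running count: 2)
  Position 5: 'd' -> consonant (running count: 2)
  Position 6: 'i' -> vowel (running count: 3)
Total vowels: 3

3


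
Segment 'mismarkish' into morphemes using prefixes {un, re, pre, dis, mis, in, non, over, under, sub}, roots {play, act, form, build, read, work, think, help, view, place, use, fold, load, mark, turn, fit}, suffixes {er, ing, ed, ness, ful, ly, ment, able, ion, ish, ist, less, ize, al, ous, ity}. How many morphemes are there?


Segmenting 'mismarkish' against the inventory:
  'mis' -> prefix (morpheme 1)
  'mark' -> root (morpheme 2)
  'ish' -> suffix (morpheme 3)
Total morphemes: 3

3


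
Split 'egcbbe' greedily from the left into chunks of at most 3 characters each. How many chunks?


'egcbbe' has 6 characters.
Chunking with max size 3:
  Chunk 1: 'egc' (positions 0-2)
  Chunk 2: 'bbe' (positions 3-5)
Total chunks: ceil(6 / 3) = 2

2


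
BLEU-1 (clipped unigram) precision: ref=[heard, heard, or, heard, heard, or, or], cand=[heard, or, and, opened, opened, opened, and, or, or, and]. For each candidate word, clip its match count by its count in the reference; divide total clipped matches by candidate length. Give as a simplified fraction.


Reference word counts: {'heard': 4, 'or': 3}
Checking each candidate word (with clipping):
  'heard' -> in reference (ref count 4, used 1/4) -> match (matches: 1)
  'or' -> in reference (ref count 3, used 1/3) -> match (matches: 2)
  'and' -> not in reference -> no match (matches: 2)
  'opened' -> not in reference -> no match (matches: 2)
  'opened' -> not in reference -> no match (matches: 2)
  'opened' -> not in reference -> no match (matches: 2)
  'and' -> not in reference -> no match (matches: 2)
  'or' -> in reference (ref count 3, used 2/3) -> match (matches: 3)
  'or' -> in reference (ref count 3, used 3/3) -> match (matches: 4)
  'and' -> not in reference -> no match (matches: 4)
Clipped matches: 4, Candidate length: 10
Precision = 4/10 = 2/5

2/5


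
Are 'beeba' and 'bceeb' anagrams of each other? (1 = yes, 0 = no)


Sort characters of 'beeba': 'abbee'
Sort characters of 'bceeb': 'bbcee'
Sorted forms differ -> they are NOT anagrams
Result: 0

0


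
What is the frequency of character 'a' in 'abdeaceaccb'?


Scanning 'abdeaceaccb' for 'a':
  Position 0: 'a' -> MATCH (count: 1)
  Position 4: 'a' -> MATCH (count: 2)
  Position 7: 'a' -> MATCH (count: 3)
Total occurrences of 'a': 3

3


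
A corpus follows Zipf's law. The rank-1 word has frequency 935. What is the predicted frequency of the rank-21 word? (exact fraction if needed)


Zipf's law: freq(rank) = f1 / rank
f1 = 935, rank = 21
freq = 935 / 21
GCD(935, 21) = 1
Simplified: 935/21

935/21


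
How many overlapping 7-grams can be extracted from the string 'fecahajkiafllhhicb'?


String 'fecahajkiafllhhicb' has length L = 18.
Number of overlapping n-grams = L - n + 1
Substituting: 18 - 7 + 1 = 12

12


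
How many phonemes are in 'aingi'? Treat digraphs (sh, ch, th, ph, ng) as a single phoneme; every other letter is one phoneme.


Parsing 'aingi' greedily, digraphs first:
  'a' -> vowel phoneme (phonemes so far: 1)
  'i' -> vowel phoneme (phonemes so far: 2)
  'ng' -> digraph (1 consonant phoneme) (phonemes so far: 3)
  'i' -> vowel phoneme (phonemes so far: 4)
Total phonemes: 4

4


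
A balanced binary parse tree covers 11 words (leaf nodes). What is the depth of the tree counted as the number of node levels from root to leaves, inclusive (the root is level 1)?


In a balanced binary tree with n leaves the deepest leaf is ceil(log2(n)) edges below the root,
so counting node levels inclusive of root and leaves gives ceil(log2(n)) + 1 levels.
log2(11) = 3.4594
ceil(3.4594) = 4
levels = 4 + 1 = 5

5


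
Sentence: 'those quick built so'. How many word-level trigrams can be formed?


Word trigrams from [4] words:
  Trigram 1: (those quick built)
  Trigram 2: (quick built so)
Total word trigrams: 4 - 2 = 2

2


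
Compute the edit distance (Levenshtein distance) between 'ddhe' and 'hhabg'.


Building DP table for s1='ddhe' (len 4) and s2='hhabg' (len 5):
       h  h  a  b  g
    0  1  2  3  4  5
  d 1  1  2  3  4  5
  d 2  2  2  3  4  5
  h 3  2  2  3  4  5
  e 4  3  3  3  4  5
Edit distance = dp[4][5] = 5

5


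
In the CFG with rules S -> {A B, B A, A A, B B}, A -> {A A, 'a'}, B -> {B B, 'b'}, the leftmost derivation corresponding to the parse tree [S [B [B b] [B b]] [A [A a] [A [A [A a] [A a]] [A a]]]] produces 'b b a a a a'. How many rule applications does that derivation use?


Every bracketed nonterminal node [X ...] in the tree is produced by exactly one rule application.
Reading the tree off as a leftmost derivation:
  Step 1: S  =>  B A   (applied S -> B A)
  Step 2: B A  =>  B B A   (applied B -> B B)
  Step 3: B B A  =>  b B A   (applied B -> b)
  Step 4: b B A  =>  b b A   (applied B -> b)
  Step 5: b b A  =>  b b A A   (applied A -> A A)
  Step 6: b b A A  =>  b b a A   (applied A -> a)
  Step 7: b b a A  =>  b b a A A   (applied A -> A A)
  Step 8: b b a A A  =>  b b a A A A   (applied A -> A A)
  Step 9: b b a A A A  =>  b b a a A A   (applied A -> a)
  Step 10: b b a a A A  =>  b b a a a A   (applied A -> a)
  Step 11: b b a a a A  =>  b b a a a a   (applied A -> a)
Final yield: b b a a a a
Total rewrite steps: 11

11


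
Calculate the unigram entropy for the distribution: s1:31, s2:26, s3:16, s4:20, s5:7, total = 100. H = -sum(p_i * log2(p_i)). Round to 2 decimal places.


Computing entropy H = -sum(p_i * log2(p_i)):
  s1: p = 31/100 = 0.3100, -p*log2(p) = 0.5238
  s2: p = 26/100 = 0.2600, -p*log2(p) = 0.5053
  s3: p = 16/100 = 0.1600, -p*log2(p) = 0.4230
  s4: p = 20/100 = 0.2000, -p*log2(p) = 0.4644
  s5: p = 7/100 = 0.0700, -p*log2(p) = 0.2686
H = sum of terms = 2.1851
Rounded to 2 decimals: 2.19

2.19


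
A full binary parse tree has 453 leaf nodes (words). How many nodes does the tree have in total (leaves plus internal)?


Leaf nodes (terminals): 453
Internal nodes = n - 1 = 453 - 1 = 452
Total = leaves + internal = 453 + 452 = 905

905


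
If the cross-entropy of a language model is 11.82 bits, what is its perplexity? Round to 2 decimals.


Perplexity formula: PP = 2^H
H = 11.82
PP = 2^11.82
Decompose: 2^11.82 = 2^11 * 2^0.82
2^11 = 2048, 2^0.82 ~ 1.7654060
PP ~ 2048 * 1.7654060 = 3615.5514880
Rounded to 2 decimals: 3615.55

3615.55


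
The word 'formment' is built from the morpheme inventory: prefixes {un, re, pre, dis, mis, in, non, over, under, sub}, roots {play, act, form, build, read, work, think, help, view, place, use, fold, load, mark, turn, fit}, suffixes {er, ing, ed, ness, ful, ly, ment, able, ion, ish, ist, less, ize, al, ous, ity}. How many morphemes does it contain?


Segmenting 'formment' against the inventory:
  'form' -> root (morpheme 1)
  'ment' -> suffix (morpheme 2)
Total morphemes: 2

2


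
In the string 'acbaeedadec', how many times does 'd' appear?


Scanning 'acbaeedadec' for 'd':
  Position 6: 'd' -> MATCH (count: 1)
  Position 8: 'd' -> MATCH (count: 2)
Total occurrences of 'd': 2

2


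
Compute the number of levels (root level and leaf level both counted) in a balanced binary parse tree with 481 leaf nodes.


In a balanced binary tree with n leaves the deepest leaf is ceil(log2(n)) edges below the root,
so counting node levels inclusive of root and leaves gives ceil(log2(n)) + 1 levels.
log2(481) = 8.9099
ceil(8.9099) = 9
levels = 9 + 1 = 10

10


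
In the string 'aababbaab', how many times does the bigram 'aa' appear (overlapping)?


Scanning 'aababbaab' for bigram 'aa':
  Position 0: 'aa' -> MATCH
  Position 1: 'ab' -> no
  Position 2: 'ba' -> no
  Position 3: 'ab' -> no
  Position 4: 'bb' -> no
  Position 5: 'ba' -> no
  Position 6: 'aa' -> MATCH
  Position 7: 'ab' -> no
Total matches: 2

2


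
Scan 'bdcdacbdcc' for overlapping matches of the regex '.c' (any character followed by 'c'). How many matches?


Pattern: .c means any character followed by 'c'.
Scanning 'bdcdacbdcc' position-by-position:
  Pos 0: window 'bd' -> no
  Pos 1: window 'dc' -> MATCH
  Pos 2: window 'cd' -> no
  Pos 3: window 'da' -> no
  Pos 4: window 'ac' -> MATCH
  Pos 5: window 'cb' -> no
  Pos 6: window 'bd' -> no
  Pos 7: window 'dc' -> MATCH
  Pos 8: window 'cc' -> MATCH
  Pos 9: window 'c' -> no
Total matches: 4

4


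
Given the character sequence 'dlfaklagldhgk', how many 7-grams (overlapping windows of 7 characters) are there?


String 'dlfaklagldhgk' has length L = 13.
Number of overlapping n-grams = L - n + 1
Substituting: 13 - 7 + 1 = 7

7


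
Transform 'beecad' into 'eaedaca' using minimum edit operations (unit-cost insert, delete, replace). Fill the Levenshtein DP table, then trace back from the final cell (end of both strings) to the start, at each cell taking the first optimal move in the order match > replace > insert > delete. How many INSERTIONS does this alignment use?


Edit distance = 5. Backtracking from cell (6, 7) with preference match > replace > insert > delete,
then listing the resulting alignment 'beecad' -> 'eaedaca' left to right:
  Step 1: replace b->e
  Step 2: replace e->a
  Step 3: keep 'e'
  Step 4: replace c->d
  Step 5: keep 'a'
  Step 6: insert 'c' [insertion #1]
  Step 7: replace d->a
Total insertions: 1

1


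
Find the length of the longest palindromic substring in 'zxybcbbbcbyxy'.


Scanning 'zxybcbbbcbyxy' for palindromic substrings.
Substring at positions 1-11: 'xybcbbbcbyx'.
Check: reverse('xybcbbbcbyx') = 'xybcbbbcbyx' -> palindrome confirmed.
Neighbouring characters ('z' / 'y') break symmetry, so it cannot extend further.
No longer palindromic substring exists; longest length = 11

11


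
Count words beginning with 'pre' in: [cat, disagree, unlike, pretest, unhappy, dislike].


Checking each word for prefix 'pre':
  'cat' -> no (count: 0)
  'disagree' -> no (count: 0)
  'unlike' -> no (count: 0)
  'pretest' -> YES, starts with 'pre' (count: 1)
  'unhappy' -> no (count: 1)
  'dislike' -> no (count: 1)
Total with prefix 'pre': 1

1


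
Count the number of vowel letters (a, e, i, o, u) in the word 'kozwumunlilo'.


Scanning each character of 'kozwumunlilo':
  Position 1: 'k' -> consonant (running count: 0)
  Position 2: 'o' -> vowel (running count: 1)
  Position 3: 'z' -> consonant (running count: 1)
  Position 4: 'w' -> consonant (running count: 1)
  Position 5: 'u' -> vowel (running count: 2)
  Position 6: 'm' -> consonant (running count: 2)
  Position 7: 'u' -> vowel (running count: 3)
  Position 8: 'n' -> consonant (running count: 3)
  Position 9: 'l' -> consonant (running count: 3)
  Position 10: 'i' -> vowel (running count: 4)
  Position 11: 'l' -> consonant (running count: 4)
  Position 12: 'o' -> vowel (running count: 5)
Total vowels: 5

5
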